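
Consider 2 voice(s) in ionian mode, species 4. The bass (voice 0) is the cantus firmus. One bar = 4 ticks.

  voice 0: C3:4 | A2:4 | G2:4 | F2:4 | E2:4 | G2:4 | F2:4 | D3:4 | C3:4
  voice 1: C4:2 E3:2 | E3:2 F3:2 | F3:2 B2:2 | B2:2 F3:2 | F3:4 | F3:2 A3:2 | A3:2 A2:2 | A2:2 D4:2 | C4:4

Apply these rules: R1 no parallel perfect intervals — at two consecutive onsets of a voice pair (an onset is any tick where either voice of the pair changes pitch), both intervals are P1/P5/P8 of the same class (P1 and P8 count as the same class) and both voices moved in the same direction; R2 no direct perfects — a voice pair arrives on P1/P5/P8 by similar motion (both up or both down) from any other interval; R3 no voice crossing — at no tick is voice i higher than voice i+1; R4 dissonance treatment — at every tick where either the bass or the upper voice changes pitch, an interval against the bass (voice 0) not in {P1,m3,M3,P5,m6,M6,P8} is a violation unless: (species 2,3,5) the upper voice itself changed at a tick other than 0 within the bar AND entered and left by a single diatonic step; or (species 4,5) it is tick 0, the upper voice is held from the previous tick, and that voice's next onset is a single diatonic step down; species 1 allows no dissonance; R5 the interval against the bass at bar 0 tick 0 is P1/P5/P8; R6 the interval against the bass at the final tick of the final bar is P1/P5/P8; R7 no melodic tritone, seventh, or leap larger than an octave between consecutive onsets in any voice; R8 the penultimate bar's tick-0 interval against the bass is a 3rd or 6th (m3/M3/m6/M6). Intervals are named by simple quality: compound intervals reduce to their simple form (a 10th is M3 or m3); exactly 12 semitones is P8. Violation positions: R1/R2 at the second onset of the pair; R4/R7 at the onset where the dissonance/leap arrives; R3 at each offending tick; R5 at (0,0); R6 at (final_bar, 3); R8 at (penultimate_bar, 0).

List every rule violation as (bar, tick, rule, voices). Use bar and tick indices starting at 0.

bar 0: v0=C3 v1=C4 downbeat P8
bar 1: v0=A2 v1=E3 downbeat P5
bar 2: v0=G2 v1=F3 downbeat m7
bar 3: v0=F2 v1=B2 downbeat TT
bar 4: v0=E2 v1=F3 downbeat m2
bar 5: v0=G2 v1=F3 downbeat m7
bar 6: v0=F2 v1=A3 downbeat M3
bar 7: v0=D3 v1=A2 downbeat P4
bar 8: v0=C3 v1=C4 downbeat P8
  -> R4 @ bar 2 tick 0 v(0, 1): G2/F3 m7 untreated
  -> R7 @ bar 2 tick 2 v(1,): F3->B2 leap 6st
  -> R4 @ bar 3 tick 0 v(0, 1): F2/B2 TT untreated
  -> R7 @ bar 3 tick 2 v(1,): B2->F3 leap 6st
  -> R4 @ bar 4 tick 0 v(0, 1): E2/F3 m2 untreated
  -> R4 @ bar 5 tick 0 v(0, 1): G2/F3 m7 untreated
  -> R4 @ bar 5 tick 2 v(0, 1): G2/A3 M2 untreated
  -> R3 @ bar 7 tick 0 v(0, 1): D3 above A2
  -> R4 @ bar 7 tick 0 v(0, 1): D3/A2 P4 untreated
  -> R8 @ bar 7 tick 0 v(0, 1): penult P4 not 3rd/6th
  -> R3 @ bar 7 tick 1 v(0, 1): D3 above A2
  -> R7 @ bar 7 tick 2 v(1,): A2->D4 leap 17st
  -> R1 @ bar 8 tick 0 v(0, 1): D3/D4 P8 -> C3/C4 P8 similar

(2, 0, R4, (0, 1))
(2, 2, R7, (1,))
(3, 0, R4, (0, 1))
(3, 2, R7, (1,))
(4, 0, R4, (0, 1))
(5, 0, R4, (0, 1))
(5, 2, R4, (0, 1))
(7, 0, R3, (0, 1))
(7, 0, R4, (0, 1))
(7, 0, R8, (0, 1))
(7, 1, R3, (0, 1))
(7, 2, R7, (1,))
(8, 0, R1, (0, 1))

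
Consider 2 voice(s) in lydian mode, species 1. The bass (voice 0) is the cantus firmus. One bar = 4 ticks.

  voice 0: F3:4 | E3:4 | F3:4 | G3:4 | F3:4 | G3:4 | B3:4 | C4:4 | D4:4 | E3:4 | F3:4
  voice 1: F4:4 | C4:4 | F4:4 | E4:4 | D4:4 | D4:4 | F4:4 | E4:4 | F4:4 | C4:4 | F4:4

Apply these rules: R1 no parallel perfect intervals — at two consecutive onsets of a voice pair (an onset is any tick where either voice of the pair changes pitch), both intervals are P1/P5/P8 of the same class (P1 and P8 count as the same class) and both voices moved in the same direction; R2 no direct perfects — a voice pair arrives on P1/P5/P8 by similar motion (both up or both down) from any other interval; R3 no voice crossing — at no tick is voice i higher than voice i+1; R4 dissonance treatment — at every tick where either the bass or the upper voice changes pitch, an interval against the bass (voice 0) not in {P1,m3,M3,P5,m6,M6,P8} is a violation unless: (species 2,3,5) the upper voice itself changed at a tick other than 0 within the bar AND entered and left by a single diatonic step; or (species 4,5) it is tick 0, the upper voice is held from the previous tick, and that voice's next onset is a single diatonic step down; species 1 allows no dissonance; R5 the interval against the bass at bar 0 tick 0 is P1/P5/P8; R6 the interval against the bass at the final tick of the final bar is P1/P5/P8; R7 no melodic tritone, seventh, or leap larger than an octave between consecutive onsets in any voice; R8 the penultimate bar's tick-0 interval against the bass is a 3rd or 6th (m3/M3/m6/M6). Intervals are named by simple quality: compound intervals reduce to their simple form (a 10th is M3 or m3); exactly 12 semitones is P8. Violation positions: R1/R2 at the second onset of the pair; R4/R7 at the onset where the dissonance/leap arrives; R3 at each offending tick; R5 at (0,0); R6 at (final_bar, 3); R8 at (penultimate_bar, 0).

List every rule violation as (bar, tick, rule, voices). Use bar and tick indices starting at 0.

bar 0: v0=F3 v1=F4 downbeat P8
bar 1: v0=E3 v1=C4 downbeat m6
bar 2: v0=F3 v1=F4 downbeat P8
bar 3: v0=G3 v1=E4 downbeat M6
bar 4: v0=F3 v1=D4 downbeat M6
bar 5: v0=G3 v1=D4 downbeat P5
bar 6: v0=B3 v1=F4 downbeat TT
bar 7: v0=C4 v1=E4 downbeat M3
bar 8: v0=D4 v1=F4 downbeat m3
bar 9: v0=E3 v1=C4 downbeat m6
bar 10: v0=F3 v1=F4 downbeat P8
  -> R2 @ bar 2 tick 0 v(0, 1): E3/C4 m6 -> F3/F4 P8 similar
  -> R4 @ bar 6 tick 0 v(0, 1): B3/F4 TT untreated
  -> R7 @ bar 9 tick 0 v(0,): D4->E3 leap 10st
  -> R2 @ bar 10 tick 0 v(0, 1): E3/C4 m6 -> F3/F4 P8 similar

(2, 0, R2, (0, 1))
(6, 0, R4, (0, 1))
(9, 0, R7, (0,))
(10, 0, R2, (0, 1))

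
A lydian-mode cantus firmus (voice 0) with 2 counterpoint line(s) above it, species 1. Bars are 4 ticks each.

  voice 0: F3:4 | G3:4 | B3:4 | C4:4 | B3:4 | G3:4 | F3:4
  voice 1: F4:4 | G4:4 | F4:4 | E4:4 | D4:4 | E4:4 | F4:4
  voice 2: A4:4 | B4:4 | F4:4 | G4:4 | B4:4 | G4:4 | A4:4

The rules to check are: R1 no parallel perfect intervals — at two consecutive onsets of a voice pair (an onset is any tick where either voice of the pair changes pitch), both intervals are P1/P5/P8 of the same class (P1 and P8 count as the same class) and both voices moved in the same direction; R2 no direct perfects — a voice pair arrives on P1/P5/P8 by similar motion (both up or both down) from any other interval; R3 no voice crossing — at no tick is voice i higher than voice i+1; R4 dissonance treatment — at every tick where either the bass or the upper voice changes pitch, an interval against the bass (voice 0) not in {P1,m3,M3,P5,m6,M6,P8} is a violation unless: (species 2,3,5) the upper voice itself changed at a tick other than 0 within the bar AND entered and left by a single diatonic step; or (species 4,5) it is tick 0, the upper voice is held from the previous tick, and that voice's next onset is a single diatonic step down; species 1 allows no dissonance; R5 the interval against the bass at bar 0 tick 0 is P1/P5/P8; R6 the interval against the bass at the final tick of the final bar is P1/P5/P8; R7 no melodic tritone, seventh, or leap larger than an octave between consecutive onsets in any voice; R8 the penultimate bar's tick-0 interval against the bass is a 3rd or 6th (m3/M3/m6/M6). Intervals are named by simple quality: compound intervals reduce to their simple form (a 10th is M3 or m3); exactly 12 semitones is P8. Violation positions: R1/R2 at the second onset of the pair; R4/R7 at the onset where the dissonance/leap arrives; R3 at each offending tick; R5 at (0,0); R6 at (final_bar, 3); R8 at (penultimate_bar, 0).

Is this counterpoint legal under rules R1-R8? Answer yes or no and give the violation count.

bar 0: v0=F3 v1=F4 v2=A4 (M3)
bar 1: v0=G3 v1=G4 v2=B4 (M3)
bar 2: v0=B3 v1=F4 v2=F4 (TT)
bar 3: v0=C4 v1=E4 v2=G4 (P5)
bar 4: v0=B3 v1=D4 v2=B4 (P8)
bar 5: v0=G3 v1=E4 v2=G4 (P8)
bar 6: v0=F3 v1=F4 v2=A4 (M3)
  R5 @ bar0.0: opens on M3
  R1 @ bar1.0: F3/F4 P8 -> G3/G4 P8 similar
  R2 @ bar2.0: G4/B4 M3 -> F4/F4 P1 similar
  R4 @ bar2.0: B3/F4 TT untreated
  R4 @ bar2.0: B3/F4 TT untreated
  R7 @ bar2.0: B4->F4 leap 6st
  R2 @ bar3.0: B3/F4 TT -> C4/G4 P5 similar
  R1 @ bar5.0: B3/B4 P8 -> G3/G4 P8 similar
  R8 @ bar5.0: penult P8 not 3rd/6th
  R6 @ bar6.3: closes on M3

No (10 violations)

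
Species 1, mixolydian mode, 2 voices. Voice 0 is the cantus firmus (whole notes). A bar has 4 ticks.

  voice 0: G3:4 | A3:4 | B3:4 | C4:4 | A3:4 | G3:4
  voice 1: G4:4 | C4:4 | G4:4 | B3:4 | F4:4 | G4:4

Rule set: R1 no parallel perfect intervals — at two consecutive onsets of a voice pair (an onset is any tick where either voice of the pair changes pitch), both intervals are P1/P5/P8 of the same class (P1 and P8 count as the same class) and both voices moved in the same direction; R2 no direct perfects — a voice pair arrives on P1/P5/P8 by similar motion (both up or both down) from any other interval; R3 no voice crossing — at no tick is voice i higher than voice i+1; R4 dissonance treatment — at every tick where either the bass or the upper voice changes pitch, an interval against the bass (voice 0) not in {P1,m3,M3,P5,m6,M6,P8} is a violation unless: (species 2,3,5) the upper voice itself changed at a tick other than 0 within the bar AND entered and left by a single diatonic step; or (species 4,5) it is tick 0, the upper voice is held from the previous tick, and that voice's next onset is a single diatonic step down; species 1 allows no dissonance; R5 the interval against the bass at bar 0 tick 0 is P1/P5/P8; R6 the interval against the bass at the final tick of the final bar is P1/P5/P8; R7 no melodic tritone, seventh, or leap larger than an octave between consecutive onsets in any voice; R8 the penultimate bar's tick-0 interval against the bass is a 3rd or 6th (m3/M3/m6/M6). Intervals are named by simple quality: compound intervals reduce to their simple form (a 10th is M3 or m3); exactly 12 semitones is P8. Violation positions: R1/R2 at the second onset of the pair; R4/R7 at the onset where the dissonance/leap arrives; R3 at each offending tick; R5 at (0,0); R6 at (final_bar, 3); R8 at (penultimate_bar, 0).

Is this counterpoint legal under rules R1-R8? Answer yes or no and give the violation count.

bar 0: v0=G3 v1=G4 (P8)
bar 1: v0=A3 v1=C4 (m3)
bar 2: v0=B3 v1=G4 (m6)
bar 3: v0=C4 v1=B3 (m2)
bar 4: v0=A3 v1=F4 (m6)
bar 5: v0=G3 v1=G4 (P8)
  R3 @ bar3.0: C4 above B3
  R4 @ bar3.0: C4/B3 m2 untreated
  R3 @ bar3.1: C4 above B3
  R3 @ bar3.2: C4 above B3
  R3 @ bar3.3: C4 above B3
  R7 @ bar4.0: B3->F4 leap 6st

No (6 violations)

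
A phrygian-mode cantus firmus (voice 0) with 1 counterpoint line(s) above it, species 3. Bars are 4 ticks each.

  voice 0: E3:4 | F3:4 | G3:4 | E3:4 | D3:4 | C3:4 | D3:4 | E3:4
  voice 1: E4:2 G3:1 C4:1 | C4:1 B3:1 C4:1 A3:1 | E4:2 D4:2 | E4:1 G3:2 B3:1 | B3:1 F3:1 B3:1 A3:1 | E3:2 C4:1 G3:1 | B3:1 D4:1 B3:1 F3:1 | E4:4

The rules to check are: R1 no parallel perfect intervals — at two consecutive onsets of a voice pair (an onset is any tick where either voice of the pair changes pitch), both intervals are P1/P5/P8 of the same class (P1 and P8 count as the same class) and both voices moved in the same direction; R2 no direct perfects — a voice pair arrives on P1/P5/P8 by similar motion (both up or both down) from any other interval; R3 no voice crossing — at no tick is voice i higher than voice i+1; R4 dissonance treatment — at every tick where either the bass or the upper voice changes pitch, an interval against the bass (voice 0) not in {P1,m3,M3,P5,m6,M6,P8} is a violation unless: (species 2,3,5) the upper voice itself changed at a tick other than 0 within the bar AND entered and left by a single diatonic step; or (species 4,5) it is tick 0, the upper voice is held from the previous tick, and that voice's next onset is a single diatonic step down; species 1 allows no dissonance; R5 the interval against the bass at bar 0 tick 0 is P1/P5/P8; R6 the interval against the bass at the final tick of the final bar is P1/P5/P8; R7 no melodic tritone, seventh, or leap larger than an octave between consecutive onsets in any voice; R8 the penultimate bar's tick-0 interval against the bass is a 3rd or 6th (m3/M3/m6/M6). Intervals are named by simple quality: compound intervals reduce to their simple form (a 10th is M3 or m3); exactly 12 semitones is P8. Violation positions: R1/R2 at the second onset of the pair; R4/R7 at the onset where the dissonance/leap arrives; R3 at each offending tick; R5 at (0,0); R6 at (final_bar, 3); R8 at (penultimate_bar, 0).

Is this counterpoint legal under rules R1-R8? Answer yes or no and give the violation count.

No (5 violations)

bar 0: v0=E3 v1=E4 (P8)
bar 1: v0=F3 v1=C4 (P5)
bar 2: v0=G3 v1=E4 (M6)
bar 3: v0=E3 v1=E4 (P8)
bar 4: v0=D3 v1=B3 (M6)
bar 5: v0=C3 v1=E3 (M3)
bar 6: v0=D3 v1=B3 (M6)
bar 7: v0=E3 v1=E4 (P8)
  R7 @ bar4.1: B3->F3 leap 6st
  R7 @ bar4.2: F3->B3 leap 6st
  R7 @ bar6.3: B3->F3 leap 6st
  R2 @ bar7.0: D3/F3 m3 -> E3/E4 P8 similar
  R7 @ bar7.0: F3->E4 leap 11st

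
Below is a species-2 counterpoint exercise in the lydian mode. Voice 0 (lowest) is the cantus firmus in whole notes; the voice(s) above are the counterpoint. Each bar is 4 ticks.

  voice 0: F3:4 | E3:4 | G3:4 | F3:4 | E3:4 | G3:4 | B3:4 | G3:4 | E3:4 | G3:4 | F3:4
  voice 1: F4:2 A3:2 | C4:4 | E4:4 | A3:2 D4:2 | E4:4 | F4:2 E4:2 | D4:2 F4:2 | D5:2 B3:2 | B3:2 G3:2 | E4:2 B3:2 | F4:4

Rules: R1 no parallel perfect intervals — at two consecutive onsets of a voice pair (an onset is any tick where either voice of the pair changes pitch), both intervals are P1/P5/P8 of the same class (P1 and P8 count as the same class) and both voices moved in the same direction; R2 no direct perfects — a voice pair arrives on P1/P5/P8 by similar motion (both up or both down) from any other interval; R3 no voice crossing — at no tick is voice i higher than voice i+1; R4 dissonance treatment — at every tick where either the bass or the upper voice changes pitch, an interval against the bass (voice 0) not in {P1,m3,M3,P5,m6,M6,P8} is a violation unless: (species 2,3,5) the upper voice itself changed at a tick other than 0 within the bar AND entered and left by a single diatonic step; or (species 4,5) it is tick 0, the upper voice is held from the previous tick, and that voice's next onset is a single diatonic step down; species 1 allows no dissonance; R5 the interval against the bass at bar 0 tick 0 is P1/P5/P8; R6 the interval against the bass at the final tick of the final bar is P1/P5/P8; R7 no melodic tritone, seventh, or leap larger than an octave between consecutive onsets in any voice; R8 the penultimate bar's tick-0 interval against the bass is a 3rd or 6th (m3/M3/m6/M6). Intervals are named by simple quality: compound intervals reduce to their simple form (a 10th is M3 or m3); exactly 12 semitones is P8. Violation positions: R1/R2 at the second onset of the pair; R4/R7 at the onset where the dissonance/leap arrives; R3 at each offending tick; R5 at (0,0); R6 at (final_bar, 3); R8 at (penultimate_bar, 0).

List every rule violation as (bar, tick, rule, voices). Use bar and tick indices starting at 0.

bar 0: v0=F3 v1=F4 downbeat P8
bar 1: v0=E3 v1=C4 downbeat m6
bar 2: v0=G3 v1=E4 downbeat M6
bar 3: v0=F3 v1=A3 downbeat M3
bar 4: v0=E3 v1=E4 downbeat P8
bar 5: v0=G3 v1=F4 downbeat m7
bar 6: v0=B3 v1=D4 downbeat m3
bar 7: v0=G3 v1=D5 downbeat P5
bar 8: v0=E3 v1=B3 downbeat P5
bar 9: v0=G3 v1=E4 downbeat M6
bar 10: v0=F3 v1=F4 downbeat P8
  -> R4 @ bar 5 tick 0 v(0, 1): G3/F4 m7 untreated
  -> R4 @ bar 6 tick 2 v(0, 1): B3/F4 TT untreated
  -> R7 @ bar 7 tick 2 v(1,): D5->B3 leap 15st
  -> R7 @ bar 10 tick 0 v(1,): B3->F4 leap 6st

(5, 0, R4, (0, 1))
(6, 2, R4, (0, 1))
(7, 2, R7, (1,))
(10, 0, R7, (1,))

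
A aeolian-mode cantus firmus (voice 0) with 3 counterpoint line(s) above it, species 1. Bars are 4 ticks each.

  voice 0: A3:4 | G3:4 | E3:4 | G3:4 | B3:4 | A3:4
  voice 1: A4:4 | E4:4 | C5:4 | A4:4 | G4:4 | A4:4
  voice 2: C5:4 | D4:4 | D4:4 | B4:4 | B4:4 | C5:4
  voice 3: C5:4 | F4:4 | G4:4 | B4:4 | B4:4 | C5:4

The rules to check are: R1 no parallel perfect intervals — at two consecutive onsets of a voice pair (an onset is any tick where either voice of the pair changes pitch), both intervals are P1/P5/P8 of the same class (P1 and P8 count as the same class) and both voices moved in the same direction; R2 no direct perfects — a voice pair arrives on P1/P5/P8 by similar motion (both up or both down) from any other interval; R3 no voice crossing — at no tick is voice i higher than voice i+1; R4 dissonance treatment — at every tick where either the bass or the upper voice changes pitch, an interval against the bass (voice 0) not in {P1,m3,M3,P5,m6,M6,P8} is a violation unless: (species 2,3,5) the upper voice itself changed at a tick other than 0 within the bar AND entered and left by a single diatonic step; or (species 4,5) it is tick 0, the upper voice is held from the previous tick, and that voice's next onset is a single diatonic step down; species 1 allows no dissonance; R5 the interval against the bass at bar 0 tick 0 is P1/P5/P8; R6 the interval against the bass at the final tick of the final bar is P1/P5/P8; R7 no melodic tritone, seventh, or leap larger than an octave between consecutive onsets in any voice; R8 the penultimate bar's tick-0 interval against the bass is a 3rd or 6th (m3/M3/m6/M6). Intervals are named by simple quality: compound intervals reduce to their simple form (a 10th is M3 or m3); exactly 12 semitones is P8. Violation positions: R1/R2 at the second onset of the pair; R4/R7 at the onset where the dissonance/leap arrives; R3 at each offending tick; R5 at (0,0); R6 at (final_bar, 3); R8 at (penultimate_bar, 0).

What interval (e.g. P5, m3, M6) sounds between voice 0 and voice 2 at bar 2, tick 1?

m7

voice 0=E3 voice 2=D4 -> m7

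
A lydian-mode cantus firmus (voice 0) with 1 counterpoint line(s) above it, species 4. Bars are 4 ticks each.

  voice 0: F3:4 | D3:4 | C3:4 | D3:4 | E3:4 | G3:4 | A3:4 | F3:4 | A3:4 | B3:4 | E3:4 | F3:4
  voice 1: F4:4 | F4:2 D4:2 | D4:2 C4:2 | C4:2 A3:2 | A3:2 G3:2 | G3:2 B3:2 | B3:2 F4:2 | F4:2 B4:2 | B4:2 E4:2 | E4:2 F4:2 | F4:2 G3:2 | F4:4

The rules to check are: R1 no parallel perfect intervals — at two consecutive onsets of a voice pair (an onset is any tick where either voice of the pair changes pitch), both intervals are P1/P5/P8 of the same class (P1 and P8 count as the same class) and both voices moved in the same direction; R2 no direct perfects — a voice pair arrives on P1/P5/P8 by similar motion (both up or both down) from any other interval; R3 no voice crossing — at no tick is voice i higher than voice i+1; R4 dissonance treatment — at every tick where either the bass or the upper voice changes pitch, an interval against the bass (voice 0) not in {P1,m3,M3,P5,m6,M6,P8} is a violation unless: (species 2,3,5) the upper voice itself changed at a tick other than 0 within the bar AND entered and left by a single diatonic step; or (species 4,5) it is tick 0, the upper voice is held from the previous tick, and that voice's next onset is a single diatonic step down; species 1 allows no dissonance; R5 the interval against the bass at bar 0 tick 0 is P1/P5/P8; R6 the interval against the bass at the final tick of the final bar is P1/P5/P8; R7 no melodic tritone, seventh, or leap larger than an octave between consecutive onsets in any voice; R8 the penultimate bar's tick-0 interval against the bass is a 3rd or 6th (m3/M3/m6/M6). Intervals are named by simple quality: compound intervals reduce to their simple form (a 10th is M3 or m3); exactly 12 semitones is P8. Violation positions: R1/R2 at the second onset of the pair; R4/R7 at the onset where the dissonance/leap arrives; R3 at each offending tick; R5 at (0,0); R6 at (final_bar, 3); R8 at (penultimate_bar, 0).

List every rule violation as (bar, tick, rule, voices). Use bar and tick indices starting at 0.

(3, 0, R4, (0, 1))
(6, 0, R4, (0, 1))
(6, 2, R7, (1,))
(7, 2, R4, (0, 1))
(7, 2, R7, (1,))
(8, 0, R4, (0, 1))
(9, 0, R4, (0, 1))
(9, 2, R4, (0, 1))
(10, 0, R4, (0, 1))
(10, 0, R8, (0, 1))
(10, 2, R7, (1,))
(11, 0, R2, (0, 1))
(11, 0, R7, (1,))

bar 0: v0=F3 v1=F4 downbeat P8
bar 1: v0=D3 v1=F4 downbeat m3
bar 2: v0=C3 v1=D4 downbeat M2
bar 3: v0=D3 v1=C4 downbeat m7
bar 4: v0=E3 v1=A3 downbeat P4
bar 5: v0=G3 v1=G3 downbeat P1
bar 6: v0=A3 v1=B3 downbeat M2
bar 7: v0=F3 v1=F4 downbeat P8
bar 8: v0=A3 v1=B4 downbeat M2
bar 9: v0=B3 v1=E4 downbeat P4
bar 10: v0=E3 v1=F4 downbeat m2
bar 11: v0=F3 v1=F4 downbeat P8
  -> R4 @ bar 3 tick 0 v(0, 1): D3/C4 m7 untreated
  -> R4 @ bar 6 tick 0 v(0, 1): A3/B3 M2 untreated
  -> R7 @ bar 6 tick 2 v(1,): B3->F4 leap 6st
  -> R4 @ bar 7 tick 2 v(0, 1): F3/B4 TT untreated
  -> R7 @ bar 7 tick 2 v(1,): F4->B4 leap 6st
  -> R4 @ bar 8 tick 0 v(0, 1): A3/B4 M2 untreated
  -> R4 @ bar 9 tick 0 v(0, 1): B3/E4 P4 untreated
  -> R4 @ bar 9 tick 2 v(0, 1): B3/F4 TT untreated
  -> R4 @ bar 10 tick 0 v(0, 1): E3/F4 m2 untreated
  -> R8 @ bar 10 tick 0 v(0, 1): penult m2 not 3rd/6th
  -> R7 @ bar 10 tick 2 v(1,): F4->G3 leap 10st
  -> R2 @ bar 11 tick 0 v(0, 1): E3/G3 m3 -> F3/F4 P8 similar
  -> R7 @ bar 11 tick 0 v(1,): G3->F4 leap 10st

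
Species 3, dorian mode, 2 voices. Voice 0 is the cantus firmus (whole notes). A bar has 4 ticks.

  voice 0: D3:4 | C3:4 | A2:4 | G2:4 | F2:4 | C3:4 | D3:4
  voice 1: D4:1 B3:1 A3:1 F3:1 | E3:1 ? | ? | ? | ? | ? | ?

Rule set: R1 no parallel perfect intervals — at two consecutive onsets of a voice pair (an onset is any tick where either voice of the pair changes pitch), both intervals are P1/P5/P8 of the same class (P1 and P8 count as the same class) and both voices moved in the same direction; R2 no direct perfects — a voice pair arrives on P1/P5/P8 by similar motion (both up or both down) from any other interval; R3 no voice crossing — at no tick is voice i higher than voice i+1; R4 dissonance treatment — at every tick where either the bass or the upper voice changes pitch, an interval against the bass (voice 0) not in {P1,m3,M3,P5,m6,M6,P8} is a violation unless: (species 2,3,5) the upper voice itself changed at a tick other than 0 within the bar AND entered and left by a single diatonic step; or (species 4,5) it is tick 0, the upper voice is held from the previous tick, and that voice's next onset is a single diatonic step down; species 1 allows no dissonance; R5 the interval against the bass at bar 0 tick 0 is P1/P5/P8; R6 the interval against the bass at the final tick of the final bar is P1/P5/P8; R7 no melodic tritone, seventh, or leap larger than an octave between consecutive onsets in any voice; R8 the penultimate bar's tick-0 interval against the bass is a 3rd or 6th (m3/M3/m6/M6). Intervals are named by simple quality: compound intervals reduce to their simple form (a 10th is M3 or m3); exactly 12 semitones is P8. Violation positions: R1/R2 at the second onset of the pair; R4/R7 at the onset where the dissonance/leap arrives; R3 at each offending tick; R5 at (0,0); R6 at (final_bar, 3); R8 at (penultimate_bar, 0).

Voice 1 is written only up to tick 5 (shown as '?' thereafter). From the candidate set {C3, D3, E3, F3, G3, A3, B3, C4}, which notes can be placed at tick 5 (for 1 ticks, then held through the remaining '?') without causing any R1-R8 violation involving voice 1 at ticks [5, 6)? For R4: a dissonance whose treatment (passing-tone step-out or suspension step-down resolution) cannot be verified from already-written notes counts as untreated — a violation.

{A3, C3, C4, E3, G3}

C3: legal
D3: violates R4
E3: legal
F3: violates R4
G3: legal
A3: legal
B3: violates R4
C4: legal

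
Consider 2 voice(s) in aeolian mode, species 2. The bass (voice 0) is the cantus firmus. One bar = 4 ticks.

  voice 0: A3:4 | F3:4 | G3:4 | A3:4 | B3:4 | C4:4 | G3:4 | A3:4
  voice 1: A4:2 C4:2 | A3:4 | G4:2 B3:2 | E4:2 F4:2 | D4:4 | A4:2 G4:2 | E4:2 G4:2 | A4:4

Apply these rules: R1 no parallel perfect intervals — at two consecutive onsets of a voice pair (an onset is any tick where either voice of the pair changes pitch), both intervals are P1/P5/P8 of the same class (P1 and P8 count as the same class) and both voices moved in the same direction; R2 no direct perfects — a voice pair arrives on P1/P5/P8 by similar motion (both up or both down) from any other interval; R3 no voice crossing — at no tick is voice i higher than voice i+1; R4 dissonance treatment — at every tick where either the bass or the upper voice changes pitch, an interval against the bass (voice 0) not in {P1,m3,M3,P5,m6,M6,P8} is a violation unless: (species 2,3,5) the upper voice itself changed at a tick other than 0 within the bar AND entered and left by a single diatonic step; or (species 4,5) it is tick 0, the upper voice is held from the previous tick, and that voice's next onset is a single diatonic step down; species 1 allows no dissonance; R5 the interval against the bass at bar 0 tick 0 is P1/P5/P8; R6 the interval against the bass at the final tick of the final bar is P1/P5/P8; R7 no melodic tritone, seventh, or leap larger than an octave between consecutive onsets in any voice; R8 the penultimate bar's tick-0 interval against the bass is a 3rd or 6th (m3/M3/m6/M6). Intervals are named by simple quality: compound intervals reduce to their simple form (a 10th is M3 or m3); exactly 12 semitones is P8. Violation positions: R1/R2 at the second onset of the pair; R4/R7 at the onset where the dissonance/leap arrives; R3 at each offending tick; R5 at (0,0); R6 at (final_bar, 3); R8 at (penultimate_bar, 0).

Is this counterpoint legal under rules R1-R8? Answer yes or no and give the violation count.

No (4 violations)

bar 0: v0=A3 v1=A4 (P8)
bar 1: v0=F3 v1=A3 (M3)
bar 2: v0=G3 v1=G4 (P8)
bar 3: v0=A3 v1=E4 (P5)
bar 4: v0=B3 v1=D4 (m3)
bar 5: v0=C4 v1=A4 (M6)
bar 6: v0=G3 v1=E4 (M6)
bar 7: v0=A3 v1=A4 (P8)
  R2 @ bar2.0: F3/A3 M3 -> G3/G4 P8 similar
  R7 @ bar2.0: A3->G4 leap 10st
  R2 @ bar3.0: G3/B3 M3 -> A3/E4 P5 similar
  R1 @ bar7.0: G3/G4 P8 -> A3/A4 P8 similar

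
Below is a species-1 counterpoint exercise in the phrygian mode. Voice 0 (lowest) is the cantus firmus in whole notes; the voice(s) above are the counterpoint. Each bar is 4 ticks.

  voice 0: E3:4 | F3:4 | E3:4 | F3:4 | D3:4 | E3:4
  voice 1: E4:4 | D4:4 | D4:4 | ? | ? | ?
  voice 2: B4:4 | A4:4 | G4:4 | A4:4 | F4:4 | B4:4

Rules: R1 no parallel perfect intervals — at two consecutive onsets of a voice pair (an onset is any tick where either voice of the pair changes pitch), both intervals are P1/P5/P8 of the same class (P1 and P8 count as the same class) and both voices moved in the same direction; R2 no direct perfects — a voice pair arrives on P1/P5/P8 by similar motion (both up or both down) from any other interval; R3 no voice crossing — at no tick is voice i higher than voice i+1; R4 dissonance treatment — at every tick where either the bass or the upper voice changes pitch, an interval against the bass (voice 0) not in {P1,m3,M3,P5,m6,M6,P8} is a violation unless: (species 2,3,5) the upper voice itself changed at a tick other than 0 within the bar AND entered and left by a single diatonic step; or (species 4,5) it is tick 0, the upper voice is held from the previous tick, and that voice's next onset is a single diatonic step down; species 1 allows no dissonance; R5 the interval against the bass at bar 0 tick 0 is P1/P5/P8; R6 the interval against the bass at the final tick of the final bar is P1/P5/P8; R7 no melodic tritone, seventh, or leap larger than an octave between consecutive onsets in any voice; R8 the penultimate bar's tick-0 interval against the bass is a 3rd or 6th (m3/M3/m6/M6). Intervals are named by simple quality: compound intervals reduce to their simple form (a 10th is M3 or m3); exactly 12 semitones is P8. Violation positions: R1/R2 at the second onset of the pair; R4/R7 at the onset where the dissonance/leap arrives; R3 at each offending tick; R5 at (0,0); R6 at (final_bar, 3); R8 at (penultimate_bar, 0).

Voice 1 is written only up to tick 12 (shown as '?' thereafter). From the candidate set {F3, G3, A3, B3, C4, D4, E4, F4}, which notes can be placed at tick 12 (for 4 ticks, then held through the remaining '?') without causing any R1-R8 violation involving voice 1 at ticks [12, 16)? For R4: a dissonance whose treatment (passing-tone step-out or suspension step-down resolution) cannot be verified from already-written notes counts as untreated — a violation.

{A3, C4, D4, F3}

F3: legal
G3: violates R4
A3: legal
B3: violates R4
C4: legal
D4: legal
E4: violates R4
F4: violates R2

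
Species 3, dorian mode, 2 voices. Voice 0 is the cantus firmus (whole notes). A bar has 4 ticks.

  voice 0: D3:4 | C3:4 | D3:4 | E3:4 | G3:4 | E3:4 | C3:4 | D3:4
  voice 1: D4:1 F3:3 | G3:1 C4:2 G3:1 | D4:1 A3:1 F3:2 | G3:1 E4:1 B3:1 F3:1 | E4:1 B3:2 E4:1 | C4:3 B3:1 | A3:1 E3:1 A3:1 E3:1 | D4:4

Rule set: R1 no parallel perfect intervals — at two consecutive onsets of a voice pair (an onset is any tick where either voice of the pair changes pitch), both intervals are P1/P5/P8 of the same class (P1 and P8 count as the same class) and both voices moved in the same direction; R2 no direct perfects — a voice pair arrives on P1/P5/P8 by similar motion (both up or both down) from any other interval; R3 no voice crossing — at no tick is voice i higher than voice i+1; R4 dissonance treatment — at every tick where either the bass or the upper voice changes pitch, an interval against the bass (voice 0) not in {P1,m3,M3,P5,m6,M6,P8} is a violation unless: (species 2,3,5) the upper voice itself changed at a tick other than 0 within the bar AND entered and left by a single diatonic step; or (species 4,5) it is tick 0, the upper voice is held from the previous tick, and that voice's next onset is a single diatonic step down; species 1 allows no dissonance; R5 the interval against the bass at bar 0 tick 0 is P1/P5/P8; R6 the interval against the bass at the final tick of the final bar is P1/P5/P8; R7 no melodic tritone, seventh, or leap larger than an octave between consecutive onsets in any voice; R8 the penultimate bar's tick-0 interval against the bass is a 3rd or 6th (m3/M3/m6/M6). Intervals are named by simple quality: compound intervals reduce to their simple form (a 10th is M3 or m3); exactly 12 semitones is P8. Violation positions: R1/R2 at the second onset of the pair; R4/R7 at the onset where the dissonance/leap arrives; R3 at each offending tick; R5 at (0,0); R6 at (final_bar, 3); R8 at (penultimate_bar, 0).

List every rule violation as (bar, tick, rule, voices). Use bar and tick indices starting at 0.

(2, 0, R2, (0, 1))
(3, 3, R4, (0, 1))
(3, 3, R7, (1,))
(4, 0, R7, (1,))
(7, 0, R2, (0, 1))
(7, 0, R7, (1,))

bar 0: v0=D3 v1=D4 downbeat P8
bar 1: v0=C3 v1=G3 downbeat P5
bar 2: v0=D3 v1=D4 downbeat P8
bar 3: v0=E3 v1=G3 downbeat m3
bar 4: v0=G3 v1=E4 downbeat M6
bar 5: v0=E3 v1=C4 downbeat m6
bar 6: v0=C3 v1=A3 downbeat M6
bar 7: v0=D3 v1=D4 downbeat P8
  -> R2 @ bar 2 tick 0 v(0, 1): C3/G3 P5 -> D3/D4 P8 similar
  -> R4 @ bar 3 tick 3 v(0, 1): E3/F3 m2 untreated
  -> R7 @ bar 3 tick 3 v(1,): B3->F3 leap 6st
  -> R7 @ bar 4 tick 0 v(1,): F3->E4 leap 11st
  -> R2 @ bar 7 tick 0 v(0, 1): C3/E3 M3 -> D3/D4 P8 similar
  -> R7 @ bar 7 tick 0 v(1,): E3->D4 leap 10st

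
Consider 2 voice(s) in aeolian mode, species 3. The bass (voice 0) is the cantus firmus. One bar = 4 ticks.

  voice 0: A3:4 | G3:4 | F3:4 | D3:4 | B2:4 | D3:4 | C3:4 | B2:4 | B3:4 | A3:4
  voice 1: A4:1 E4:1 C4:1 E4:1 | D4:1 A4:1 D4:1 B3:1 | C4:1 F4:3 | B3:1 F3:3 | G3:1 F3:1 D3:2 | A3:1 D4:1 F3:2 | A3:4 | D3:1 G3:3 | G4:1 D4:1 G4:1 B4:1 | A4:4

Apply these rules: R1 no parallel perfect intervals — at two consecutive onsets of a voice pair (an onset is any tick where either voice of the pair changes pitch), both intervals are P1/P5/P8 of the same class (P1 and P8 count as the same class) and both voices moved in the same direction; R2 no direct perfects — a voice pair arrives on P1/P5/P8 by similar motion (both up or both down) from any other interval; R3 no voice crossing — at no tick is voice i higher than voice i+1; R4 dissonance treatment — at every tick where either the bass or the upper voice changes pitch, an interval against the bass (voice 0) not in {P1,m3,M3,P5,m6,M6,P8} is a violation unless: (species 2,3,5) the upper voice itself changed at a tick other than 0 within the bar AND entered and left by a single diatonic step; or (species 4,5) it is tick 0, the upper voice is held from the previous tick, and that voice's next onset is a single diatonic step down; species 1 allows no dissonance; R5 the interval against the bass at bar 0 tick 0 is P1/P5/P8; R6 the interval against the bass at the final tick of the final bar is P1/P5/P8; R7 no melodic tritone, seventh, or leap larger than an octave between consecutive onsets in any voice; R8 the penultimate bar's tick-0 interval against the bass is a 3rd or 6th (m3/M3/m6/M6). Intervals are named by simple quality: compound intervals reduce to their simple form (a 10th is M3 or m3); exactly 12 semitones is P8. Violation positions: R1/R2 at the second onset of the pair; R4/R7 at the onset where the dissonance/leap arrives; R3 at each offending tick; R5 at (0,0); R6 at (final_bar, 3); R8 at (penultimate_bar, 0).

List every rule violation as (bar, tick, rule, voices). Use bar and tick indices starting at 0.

bar 0: v0=A3 v1=A4 downbeat P8
bar 1: v0=G3 v1=D4 downbeat P5
bar 2: v0=F3 v1=C4 downbeat P5
bar 3: v0=D3 v1=B3 downbeat M6
bar 4: v0=B2 v1=G3 downbeat m6
bar 5: v0=D3 v1=A3 downbeat P5
bar 6: v0=C3 v1=A3 downbeat M6
bar 7: v0=B2 v1=D3 downbeat m3
bar 8: v0=B3 v1=G4 downbeat m6
bar 9: v0=A3 v1=A4 downbeat P8
  -> R1 @ bar 1 tick 0 v(0, 1): A3/E4 P5 -> G3/D4 P5 similar
  -> R4 @ bar 1 tick 1 v(0, 1): G3/A4 M2 untreated
  -> R7 @ bar 3 tick 0 v(1,): F4->B3 leap 6st
  -> R7 @ bar 3 tick 1 v(1,): B3->F3 leap 6st
  -> R4 @ bar 4 tick 1 v(0, 1): B2/F3 TT untreated
  -> R2 @ bar 5 tick 0 v(0, 1): B2/D3 m3 -> D3/A3 P5 similar
  -> R1 @ bar 9 tick 0 v(0, 1): B3/B4 P8 -> A3/A4 P8 similar

(1, 0, R1, (0, 1))
(1, 1, R4, (0, 1))
(3, 0, R7, (1,))
(3, 1, R7, (1,))
(4, 1, R4, (0, 1))
(5, 0, R2, (0, 1))
(9, 0, R1, (0, 1))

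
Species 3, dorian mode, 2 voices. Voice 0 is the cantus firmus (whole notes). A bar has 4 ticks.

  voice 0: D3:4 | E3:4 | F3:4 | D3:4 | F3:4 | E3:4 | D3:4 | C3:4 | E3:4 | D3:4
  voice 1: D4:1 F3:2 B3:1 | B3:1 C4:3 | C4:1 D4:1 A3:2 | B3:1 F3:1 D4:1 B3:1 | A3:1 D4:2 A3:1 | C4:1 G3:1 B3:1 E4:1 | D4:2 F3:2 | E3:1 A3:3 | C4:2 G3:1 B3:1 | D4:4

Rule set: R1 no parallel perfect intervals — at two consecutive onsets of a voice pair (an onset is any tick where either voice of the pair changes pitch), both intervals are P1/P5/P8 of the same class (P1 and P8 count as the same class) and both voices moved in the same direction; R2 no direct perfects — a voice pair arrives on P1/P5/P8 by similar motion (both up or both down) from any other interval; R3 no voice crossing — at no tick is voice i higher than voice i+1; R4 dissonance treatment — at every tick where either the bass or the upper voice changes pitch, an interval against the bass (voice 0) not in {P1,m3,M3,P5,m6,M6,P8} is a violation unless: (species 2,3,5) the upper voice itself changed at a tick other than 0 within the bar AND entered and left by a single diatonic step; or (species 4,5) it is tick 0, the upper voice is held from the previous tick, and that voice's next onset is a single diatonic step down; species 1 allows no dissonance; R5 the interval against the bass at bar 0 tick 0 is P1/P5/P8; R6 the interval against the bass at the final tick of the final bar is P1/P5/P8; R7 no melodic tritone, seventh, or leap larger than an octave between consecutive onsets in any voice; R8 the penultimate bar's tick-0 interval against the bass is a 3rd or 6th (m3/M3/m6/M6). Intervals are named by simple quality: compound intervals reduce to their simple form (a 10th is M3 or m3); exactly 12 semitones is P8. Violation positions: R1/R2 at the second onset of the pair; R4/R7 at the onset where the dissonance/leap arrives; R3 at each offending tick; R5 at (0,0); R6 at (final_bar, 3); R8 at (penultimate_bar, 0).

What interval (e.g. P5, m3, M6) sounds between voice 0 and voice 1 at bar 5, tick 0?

voice 0=E3 voice 1=C4 -> m6

m6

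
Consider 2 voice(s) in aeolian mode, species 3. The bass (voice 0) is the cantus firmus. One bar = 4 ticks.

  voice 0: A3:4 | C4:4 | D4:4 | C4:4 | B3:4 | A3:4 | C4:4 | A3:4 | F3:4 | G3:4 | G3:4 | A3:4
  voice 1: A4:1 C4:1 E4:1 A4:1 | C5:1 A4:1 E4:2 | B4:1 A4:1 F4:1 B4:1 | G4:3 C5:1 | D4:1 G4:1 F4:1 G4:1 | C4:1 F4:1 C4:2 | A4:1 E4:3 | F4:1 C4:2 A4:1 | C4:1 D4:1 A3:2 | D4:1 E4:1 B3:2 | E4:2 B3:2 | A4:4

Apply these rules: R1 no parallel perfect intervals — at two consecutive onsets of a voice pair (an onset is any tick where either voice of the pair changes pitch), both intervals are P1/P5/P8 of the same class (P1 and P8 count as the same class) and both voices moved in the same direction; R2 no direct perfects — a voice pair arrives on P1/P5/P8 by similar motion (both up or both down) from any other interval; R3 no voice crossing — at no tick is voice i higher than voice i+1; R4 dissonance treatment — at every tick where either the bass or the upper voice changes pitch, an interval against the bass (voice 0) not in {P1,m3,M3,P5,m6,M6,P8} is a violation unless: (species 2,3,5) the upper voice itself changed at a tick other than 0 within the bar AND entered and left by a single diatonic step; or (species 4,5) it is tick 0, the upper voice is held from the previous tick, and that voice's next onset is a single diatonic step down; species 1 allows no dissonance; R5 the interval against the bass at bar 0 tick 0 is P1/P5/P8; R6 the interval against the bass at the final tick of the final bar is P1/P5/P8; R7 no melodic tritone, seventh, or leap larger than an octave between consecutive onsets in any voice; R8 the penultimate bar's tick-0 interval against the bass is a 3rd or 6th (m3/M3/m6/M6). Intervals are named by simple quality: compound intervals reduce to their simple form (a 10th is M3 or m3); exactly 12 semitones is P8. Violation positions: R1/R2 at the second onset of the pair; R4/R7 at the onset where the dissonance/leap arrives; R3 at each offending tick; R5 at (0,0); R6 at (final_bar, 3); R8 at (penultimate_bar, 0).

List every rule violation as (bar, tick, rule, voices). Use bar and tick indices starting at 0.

(1, 0, R1, (0, 1))
(2, 3, R7, (1,))
(3, 0, R2, (0, 1))
(4, 0, R7, (1,))
(8, 0, R2, (0, 1))
(9, 0, R2, (0, 1))
(11, 0, R2, (0, 1))
(11, 0, R7, (1,))

bar 0: v0=A3 v1=A4 downbeat P8
bar 1: v0=C4 v1=C5 downbeat P8
bar 2: v0=D4 v1=B4 downbeat M6
bar 3: v0=C4 v1=G4 downbeat P5
bar 4: v0=B3 v1=D4 downbeat m3
bar 5: v0=A3 v1=C4 downbeat m3
bar 6: v0=C4 v1=A4 downbeat M6
bar 7: v0=A3 v1=F4 downbeat m6
bar 8: v0=F3 v1=C4 downbeat P5
bar 9: v0=G3 v1=D4 downbeat P5
bar 10: v0=G3 v1=E4 downbeat M6
bar 11: v0=A3 v1=A4 downbeat P8
  -> R1 @ bar 1 tick 0 v(0, 1): A3/A4 P8 -> C4/C5 P8 similar
  -> R7 @ bar 2 tick 3 v(1,): F4->B4 leap 6st
  -> R2 @ bar 3 tick 0 v(0, 1): D4/B4 M6 -> C4/G4 P5 similar
  -> R7 @ bar 4 tick 0 v(1,): C5->D4 leap 10st
  -> R2 @ bar 8 tick 0 v(0, 1): A3/A4 P8 -> F3/C4 P5 similar
  -> R2 @ bar 9 tick 0 v(0, 1): F3/A3 M3 -> G3/D4 P5 similar
  -> R2 @ bar 11 tick 0 v(0, 1): G3/B3 M3 -> A3/A4 P8 similar
  -> R7 @ bar 11 tick 0 v(1,): B3->A4 leap 10st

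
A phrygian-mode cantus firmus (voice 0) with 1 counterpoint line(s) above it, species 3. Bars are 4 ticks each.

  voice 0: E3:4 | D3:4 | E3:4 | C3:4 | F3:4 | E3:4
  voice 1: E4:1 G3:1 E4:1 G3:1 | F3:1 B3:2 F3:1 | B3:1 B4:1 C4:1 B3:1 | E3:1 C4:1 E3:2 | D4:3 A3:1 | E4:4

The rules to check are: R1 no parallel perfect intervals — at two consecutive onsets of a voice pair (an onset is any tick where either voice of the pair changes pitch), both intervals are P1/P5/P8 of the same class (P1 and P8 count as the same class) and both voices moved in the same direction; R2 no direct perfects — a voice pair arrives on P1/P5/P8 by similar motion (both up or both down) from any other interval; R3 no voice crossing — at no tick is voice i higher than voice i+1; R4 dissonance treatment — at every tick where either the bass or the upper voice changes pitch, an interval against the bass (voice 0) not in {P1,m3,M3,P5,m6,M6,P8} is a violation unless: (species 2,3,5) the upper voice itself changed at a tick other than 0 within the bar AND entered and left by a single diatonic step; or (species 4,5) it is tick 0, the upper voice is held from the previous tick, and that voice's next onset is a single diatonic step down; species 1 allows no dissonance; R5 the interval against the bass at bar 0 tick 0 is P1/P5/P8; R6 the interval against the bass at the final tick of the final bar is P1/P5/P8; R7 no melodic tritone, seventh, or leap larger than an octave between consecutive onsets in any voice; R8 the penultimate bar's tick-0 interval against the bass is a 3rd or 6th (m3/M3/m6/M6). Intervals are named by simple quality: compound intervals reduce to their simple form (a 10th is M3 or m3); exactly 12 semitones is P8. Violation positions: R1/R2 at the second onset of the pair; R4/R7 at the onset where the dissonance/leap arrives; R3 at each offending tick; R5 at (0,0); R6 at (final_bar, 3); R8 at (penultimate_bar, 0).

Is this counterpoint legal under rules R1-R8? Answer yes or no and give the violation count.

No (6 violations)

bar 0: v0=E3 v1=E4 (P8)
bar 1: v0=D3 v1=F3 (m3)
bar 2: v0=E3 v1=B3 (P5)
bar 3: v0=C3 v1=E3 (M3)
bar 4: v0=F3 v1=D4 (M6)
bar 5: v0=E3 v1=E4 (P8)
  R7 @ bar1.1: F3->B3 leap 6st
  R7 @ bar1.3: B3->F3 leap 6st
  R2 @ bar2.0: D3/F3 m3 -> E3/B3 P5 similar
  R7 @ bar2.0: F3->B3 leap 6st
  R7 @ bar2.2: B4->C4 leap 11st
  R7 @ bar4.0: E3->D4 leap 10st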